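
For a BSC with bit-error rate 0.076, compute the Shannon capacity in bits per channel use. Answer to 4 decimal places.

0.6121 bits

Binary symmetric channel: C = 1 − h₂(ε) where h₂ is the binary entropy function.
h₂(0.076) = −0.076·log₂0.076 − 0.924·log₂0.924 = 0.3879.
C = 1 − 0.3879 = 0.6121 bits per channel use.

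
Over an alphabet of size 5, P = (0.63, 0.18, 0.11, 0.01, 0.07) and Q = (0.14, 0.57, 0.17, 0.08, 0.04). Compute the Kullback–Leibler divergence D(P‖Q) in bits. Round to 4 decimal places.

1.0252 bits

D(P‖Q) = Σ p·log₂(p/q).
  0.63·log₂(0.63/0.14) = 1.36705
  0.18·log₂(0.18/0.57) = -0.29933
  0.11·log₂(0.11/0.17) = -0.06908
  0.01·log₂(0.01/0.08) = -0.03000
  0.07·log₂(0.07/0.04) = 0.05651
D(P‖Q) = 1.0252 bits.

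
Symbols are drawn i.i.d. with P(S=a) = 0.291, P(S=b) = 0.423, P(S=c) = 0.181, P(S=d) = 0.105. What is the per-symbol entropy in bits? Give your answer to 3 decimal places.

1.831 bits

H(S) = −Σ p·log₂ p.
  −(0.291)·log₂(0.291) = 0.5182
  −(0.423)·log₂(0.423) = 0.5251
  −(0.181)·log₂(0.181) = 0.4463
  −(0.105)·log₂(0.105) = 0.3414
Sum: 0.5182 + 0.5251 + 0.4463 + 0.3414 = 1.831 bits.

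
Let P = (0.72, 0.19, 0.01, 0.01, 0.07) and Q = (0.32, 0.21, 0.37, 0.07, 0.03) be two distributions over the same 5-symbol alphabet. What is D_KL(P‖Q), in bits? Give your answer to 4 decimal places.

D(P‖Q) = Σ p·log₂(p/q).
  0.72·log₂(0.72/0.32) = 0.84235
  0.19·log₂(0.19/0.21) = -0.02743
  0.01·log₂(0.01/0.37) = -0.05209
  0.01·log₂(0.01/0.07) = -0.02807
  0.07·log₂(0.07/0.03) = 0.08557
D(P‖Q) = 0.8203 bits.

0.8203 bits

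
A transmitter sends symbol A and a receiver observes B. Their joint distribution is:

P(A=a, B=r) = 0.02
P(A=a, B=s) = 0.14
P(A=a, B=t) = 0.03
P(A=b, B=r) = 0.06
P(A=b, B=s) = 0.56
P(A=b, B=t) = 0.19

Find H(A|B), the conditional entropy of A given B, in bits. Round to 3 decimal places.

0.697 bits

Chain rule: H(A|B) = H(A,B) − H(B).
Marginals: p(A) = (0.1900, 0.8100), p(B) = (0.0800, 0.7000, 0.2200).
H(A,B) = 1.8290 bits; H(B) = 1.1323 bits.
H(A|B) = 1.8290 − 1.1323 = 0.697 bits.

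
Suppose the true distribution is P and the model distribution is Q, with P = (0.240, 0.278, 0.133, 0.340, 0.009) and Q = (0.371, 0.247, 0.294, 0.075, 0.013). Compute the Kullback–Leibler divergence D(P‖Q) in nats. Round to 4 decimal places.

D(P‖Q) = Σ p·ln(p/q).
  0.240·ln(0.240/0.371) = -0.10454
  0.278·ln(0.278/0.247) = 0.03287
  0.133·ln(0.133/0.294) = -0.10550
  0.340·ln(0.340/0.075) = 0.51390
  0.009·ln(0.009/0.013) = -0.00331
D(P‖Q) = 0.3334 nats.

0.3334 nats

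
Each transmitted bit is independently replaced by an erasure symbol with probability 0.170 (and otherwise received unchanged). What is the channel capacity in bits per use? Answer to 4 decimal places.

0.8300 bits

Binary erasure channel: capacity C = 1 − ε.
C = 1 − 0.170 = 0.8300 bits per channel use.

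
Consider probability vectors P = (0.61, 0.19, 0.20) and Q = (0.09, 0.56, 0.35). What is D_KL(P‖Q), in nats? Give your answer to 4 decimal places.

0.8500 nats

D(P‖Q) = Σ p·ln(p/q).
  0.61·ln(0.61/0.09) = 1.16733
  0.19·ln(0.19/0.56) = -0.20537
  0.20·ln(0.20/0.35) = -0.11192
D(P‖Q) = 0.8500 nats.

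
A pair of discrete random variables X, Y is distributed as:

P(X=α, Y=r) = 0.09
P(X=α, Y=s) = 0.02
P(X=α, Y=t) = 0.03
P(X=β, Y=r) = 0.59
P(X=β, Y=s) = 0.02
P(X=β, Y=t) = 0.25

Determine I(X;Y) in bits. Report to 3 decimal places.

Marginals: p(X) = (0.1400, 0.8600), p(Y) = (0.6800, 0.0400, 0.2800).
I(X;Y) = H(X) + H(Y) − H(X,Y).
H(X) = 0.5842, H(Y) = 1.0783, H(X,Y) = 1.6393.
I(X;Y) = 0.5842 + 1.0783 − 1.6393 = 0.023 bits.

0.023 bits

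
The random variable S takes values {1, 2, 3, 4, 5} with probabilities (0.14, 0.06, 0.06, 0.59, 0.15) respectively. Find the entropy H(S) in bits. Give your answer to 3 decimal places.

1.744 bits

H(S) = −Σ p·log₂ p.
  −(0.14)·log₂(0.14) = 0.3971
  −(0.06)·log₂(0.06) = 0.2435
  −(0.06)·log₂(0.06) = 0.2435
  −(0.59)·log₂(0.59) = 0.4491
  −(0.15)·log₂(0.15) = 0.4105
Sum: 0.3971 + 0.2435 + 0.2435 + 0.4491 + 0.4105 = 1.744 bits.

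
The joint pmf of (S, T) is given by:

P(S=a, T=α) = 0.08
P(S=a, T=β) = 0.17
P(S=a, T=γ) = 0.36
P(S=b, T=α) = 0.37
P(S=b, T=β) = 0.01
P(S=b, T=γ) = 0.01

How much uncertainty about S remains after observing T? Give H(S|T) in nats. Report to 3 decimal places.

0.295 nats

Marginals: p(S) = (0.6100, 0.3900), p(T) = (0.4500, 0.1800, 0.3700).
H(S|T) = Σ p(T) · H(S|T=·).
  T=α: p=0.4500, H(S|T=α) = 0.4680
  T=β: p=0.1800, H(S|T=β) = 0.2146
  T=γ: p=0.3700, H(S|T=γ) = 0.1243
Weighted sum = 0.295 nats.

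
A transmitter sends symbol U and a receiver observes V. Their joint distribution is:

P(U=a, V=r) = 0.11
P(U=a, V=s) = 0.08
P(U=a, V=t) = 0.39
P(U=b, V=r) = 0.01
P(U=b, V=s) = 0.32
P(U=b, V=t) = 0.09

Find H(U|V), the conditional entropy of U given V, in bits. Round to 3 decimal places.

Chain rule: H(U|V) = H(U,V) − H(V).
Marginals: p(U) = (0.5800, 0.4200), p(V) = (0.1200, 0.4000, 0.4800).
H(U,V) = 2.0767 bits; H(V) = 1.4041 bits.
H(U|V) = 2.0767 − 1.4041 = 0.673 bits.

0.673 bits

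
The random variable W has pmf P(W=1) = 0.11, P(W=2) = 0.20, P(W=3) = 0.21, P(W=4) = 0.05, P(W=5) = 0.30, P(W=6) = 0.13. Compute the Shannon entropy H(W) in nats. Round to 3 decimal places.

H(W) = −Σ p·ln p.
  −(0.11)·ln(0.11) = 0.2428
  −(0.20)·ln(0.20) = 0.3219
  −(0.21)·ln(0.21) = 0.3277
  −(0.05)·ln(0.05) = 0.1498
  −(0.30)·ln(0.30) = 0.3612
  −(0.13)·ln(0.13) = 0.2652
Sum: 0.2428 + 0.3219 + 0.3277 + 0.1498 + 0.3612 + 0.2652 = 1.669 nats.

1.669 nats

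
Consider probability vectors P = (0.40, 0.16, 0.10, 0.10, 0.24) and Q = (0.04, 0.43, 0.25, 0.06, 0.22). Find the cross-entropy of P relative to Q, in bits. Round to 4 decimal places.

H(P,Q) = −Σ p·log₂ q.
  −0.40·log₂(0.04) = 1.85754
  −0.16·log₂(0.43) = 0.19481
  −0.10·log₂(0.25) = 0.20000
  −0.10·log₂(0.06) = 0.40589
  −0.24·log₂(0.22) = 0.52426
H(P,Q) = 3.1825 bits.

3.1825 bits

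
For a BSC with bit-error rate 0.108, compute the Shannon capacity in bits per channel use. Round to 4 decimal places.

0.5061 bits

Binary symmetric channel: C = 1 − h₂(ε) where h₂ is the binary entropy function.
h₂(0.108) = −0.108·log₂0.108 − 0.892·log₂0.892 = 0.4939.
C = 1 − 0.4939 = 0.5061 bits per channel use.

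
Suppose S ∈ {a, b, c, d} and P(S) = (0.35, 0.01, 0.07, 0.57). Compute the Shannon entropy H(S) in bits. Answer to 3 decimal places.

H(S) = −Σ p·log₂ p.
  −(0.35)·log₂(0.35) = 0.5301
  −(0.01)·log₂(0.01) = 0.0664
  −(0.07)·log₂(0.07) = 0.2686
  −(0.57)·log₂(0.57) = 0.4623
Sum: 0.5301 + 0.0664 + 0.2686 + 0.4623 = 1.327 bits.

1.327 bits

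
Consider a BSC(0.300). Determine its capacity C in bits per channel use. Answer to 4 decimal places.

Binary symmetric channel: C = 1 − h₂(ε) where h₂ is the binary entropy function.
h₂(0.300) = −0.300·log₂0.300 − 0.700·log₂0.700 = 0.8813.
C = 1 − 0.8813 = 0.1187 bits per channel use.

0.1187 bits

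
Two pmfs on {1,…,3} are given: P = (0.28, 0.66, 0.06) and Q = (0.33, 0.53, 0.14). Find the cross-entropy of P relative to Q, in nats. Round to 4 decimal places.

H(P,Q) = −Σ p·ln q.
  −0.28·ln(0.33) = 0.31043
  −0.66·ln(0.53) = 0.41902
  −0.06·ln(0.14) = 0.11797
H(P,Q) = 0.8474 nats.

0.8474 nats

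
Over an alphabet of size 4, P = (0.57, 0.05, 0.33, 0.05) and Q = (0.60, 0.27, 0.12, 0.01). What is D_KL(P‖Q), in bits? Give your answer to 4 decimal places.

D(P‖Q) = Σ p·log₂(p/q).
  0.57·log₂(0.57/0.60) = -0.04218
  0.05·log₂(0.05/0.27) = -0.12165
  0.33·log₂(0.33/0.12) = 0.48161
  0.05·log₂(0.05/0.01) = 0.11610
D(P‖Q) = 0.4339 bits.

0.4339 bits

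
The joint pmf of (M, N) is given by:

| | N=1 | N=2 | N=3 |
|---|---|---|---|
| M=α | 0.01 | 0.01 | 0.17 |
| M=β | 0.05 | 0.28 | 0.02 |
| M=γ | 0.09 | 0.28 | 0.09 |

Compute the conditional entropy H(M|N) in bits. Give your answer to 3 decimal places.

Chain rule: H(M|N) = H(M,N) − H(N).
Marginals: p(M) = (0.1900, 0.3500, 0.4600), p(N) = (0.1500, 0.5700, 0.2800).
H(M,N) = 2.5502 bits; H(N) = 1.3870 bits.
H(M|N) = 2.5502 − 1.3870 = 1.163 bits.

1.163 bits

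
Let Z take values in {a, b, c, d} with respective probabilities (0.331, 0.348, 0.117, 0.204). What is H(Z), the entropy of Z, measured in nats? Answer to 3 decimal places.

1.309 nats

H(Z) = −Σ p·ln p.
  −(0.331)·ln(0.331) = 0.3660
  −(0.348)·ln(0.348) = 0.3673
  −(0.117)·ln(0.117) = 0.2510
  −(0.204)·ln(0.204) = 0.3243
Sum: 0.3660 + 0.3673 + 0.2510 + 0.3243 = 1.309 nats.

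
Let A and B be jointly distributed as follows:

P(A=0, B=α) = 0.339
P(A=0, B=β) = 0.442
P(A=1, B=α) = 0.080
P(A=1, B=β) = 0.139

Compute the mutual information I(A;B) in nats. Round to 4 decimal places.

Marginals: p(A) = (0.7810, 0.2190), p(B) = (0.4190, 0.5810).
I(A;B) = Σ p(x,y)·ln[p(x,y)/(p(x)p(y))].
  (0,α): 0.339·ln(1.0359) = 0.01197
  (0,β): 0.442·ln(0.9741) = -0.01161
  (1,α): 0.080·ln(0.8718) = -0.01097
  (1,β): 0.139·ln(1.0924) = 0.01229
Sum = 0.0017 nats.

0.0017 nats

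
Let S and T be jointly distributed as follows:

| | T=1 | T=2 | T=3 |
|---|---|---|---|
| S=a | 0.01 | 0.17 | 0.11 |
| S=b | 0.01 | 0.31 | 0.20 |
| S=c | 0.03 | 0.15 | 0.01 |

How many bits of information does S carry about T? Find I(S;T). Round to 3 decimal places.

Marginals: p(S) = (0.2900, 0.5200, 0.1900), p(T) = (0.0500, 0.6300, 0.3200).
I(S;T) = H(S) + H(T) − H(S,T).
H(S) = 1.4637, H(T) = 1.1621, H(S,T) = 2.5347.
I(S;T) = 1.4637 + 1.1621 − 2.5347 = 0.091 bits.

0.091 bits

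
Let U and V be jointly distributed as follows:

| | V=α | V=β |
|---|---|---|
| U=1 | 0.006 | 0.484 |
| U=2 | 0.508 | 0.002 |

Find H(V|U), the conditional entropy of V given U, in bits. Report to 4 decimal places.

0.0656 bits

Marginals: p(U) = (0.4900, 0.5100), p(V) = (0.5140, 0.4860).
H(V|U) = Σ p(U) · H(V|U=·).
  U=1: p=0.4900, H(V|U=1) = 0.0953
  U=2: p=0.5100, H(V|U=2) = 0.0370
Weighted sum = 0.0656 bits.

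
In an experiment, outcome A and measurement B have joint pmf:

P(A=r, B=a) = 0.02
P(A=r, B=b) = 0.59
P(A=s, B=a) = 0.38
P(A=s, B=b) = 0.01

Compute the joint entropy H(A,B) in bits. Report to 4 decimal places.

1.1589 bits

H(A,B) = −Σ p(x,y)·log₂ p(x,y) over all 4 cells.
  cell (r,a): −0.02·log₂0.02 = 0.11288
  cell (r,b): −0.59·log₂0.59 = 0.44912
  cell (s,a): −0.38·log₂0.38 = 0.53045
  cell (s,b): −0.01·log₂0.01 = 0.06644
Sum = 1.1589 bits.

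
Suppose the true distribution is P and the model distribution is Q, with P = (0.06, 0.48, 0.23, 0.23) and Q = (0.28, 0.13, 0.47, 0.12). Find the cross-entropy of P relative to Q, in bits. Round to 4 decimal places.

H(P,Q) = −Σ p·log₂ q.
  −0.06·log₂(0.28) = 0.11019
  −0.48·log₂(0.13) = 1.41284
  −0.23·log₂(0.47) = 0.25053
  −0.23·log₂(0.12) = 0.70355
H(P,Q) = 2.4771 bits.

2.4771 bits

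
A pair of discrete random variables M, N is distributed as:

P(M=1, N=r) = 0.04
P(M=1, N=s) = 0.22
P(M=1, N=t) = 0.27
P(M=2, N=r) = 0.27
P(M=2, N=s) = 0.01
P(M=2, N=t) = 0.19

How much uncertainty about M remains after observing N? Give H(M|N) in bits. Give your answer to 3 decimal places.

Marginals: p(M) = (0.5300, 0.4700), p(N) = (0.3100, 0.2300, 0.4600).
H(M|N) = Σ p(N) · H(M|N=·).
  N=r: p=0.3100, H(M|N=r) = 0.5548
  N=s: p=0.2300, H(M|N=s) = 0.2580
  N=t: p=0.4600, H(M|N=t) = 0.9781
Weighted sum = 0.681 bits.

0.681 bits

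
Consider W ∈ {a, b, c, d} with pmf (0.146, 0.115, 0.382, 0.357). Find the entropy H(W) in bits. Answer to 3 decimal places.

H(W) = −Σ p·log₂ p.
  −(0.146)·log₂(0.146) = 0.4053
  −(0.115)·log₂(0.115) = 0.3588
  −(0.382)·log₂(0.382) = 0.5304
  −(0.357)·log₂(0.357) = 0.5305
Sum: 0.4053 + 0.3588 + 0.5304 + 0.5305 = 1.825 bits.

1.825 bits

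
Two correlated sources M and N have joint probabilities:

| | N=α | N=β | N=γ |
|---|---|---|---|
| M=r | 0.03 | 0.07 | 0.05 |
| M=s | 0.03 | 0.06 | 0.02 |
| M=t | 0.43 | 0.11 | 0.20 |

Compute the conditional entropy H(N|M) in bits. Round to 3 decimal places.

Marginals: p(M) = (0.1500, 0.1100, 0.7400), p(N) = (0.4900, 0.2400, 0.2700).
H(N|M) = Σ p(M) · H(N|M=·).
  M=r: p=0.1500, H(N|M=r) = 1.5058
  M=s: p=0.1100, H(N|M=s) = 1.4354
  M=t: p=0.7400, H(N|M=t) = 1.3740
Weighted sum = 1.401 bits.

1.401 bits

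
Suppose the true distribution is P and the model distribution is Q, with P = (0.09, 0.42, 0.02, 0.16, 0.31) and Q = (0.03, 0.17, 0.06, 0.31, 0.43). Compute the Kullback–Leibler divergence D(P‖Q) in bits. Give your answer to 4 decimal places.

D(P‖Q) = Σ p·log₂(p/q).
  0.09·log₂(0.09/0.03) = 0.14265
  0.42·log₂(0.42/0.17) = 0.54804
  0.02·log₂(0.02/0.06) = -0.03170
  0.16·log₂(0.16/0.31) = -0.15267
  0.31·log₂(0.31/0.43) = -0.14634
D(P‖Q) = 0.3600 bits.

0.3600 bits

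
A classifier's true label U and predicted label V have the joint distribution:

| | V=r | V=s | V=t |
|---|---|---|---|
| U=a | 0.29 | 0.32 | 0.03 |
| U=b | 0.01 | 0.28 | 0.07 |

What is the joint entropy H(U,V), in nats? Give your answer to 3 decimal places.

1.417 nats

H(U,V) = −Σ p(x,y)·ln p(x,y) over all 6 cells.
  cell (a,r): −0.29·ln0.29 = 0.3590
  cell (a,s): −0.32·ln0.32 = 0.3646
  cell (a,t): −0.03·ln0.03 = 0.1052
  cell (b,r): −0.01·ln0.01 = 0.0461
  cell (b,s): −0.28·ln0.28 = 0.3564
  cell (b,t): −0.07·ln0.07 = 0.1861
Sum = 1.417 nats.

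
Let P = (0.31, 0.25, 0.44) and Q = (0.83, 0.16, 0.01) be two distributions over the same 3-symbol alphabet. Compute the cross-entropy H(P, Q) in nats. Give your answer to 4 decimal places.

2.5422 nats

H(P,Q) = −Σ p·ln q.
  −0.31·ln(0.83) = 0.05776
  −0.25·ln(0.16) = 0.45815
  −0.44·ln(0.01) = 2.02627
H(P,Q) = 2.5422 nats.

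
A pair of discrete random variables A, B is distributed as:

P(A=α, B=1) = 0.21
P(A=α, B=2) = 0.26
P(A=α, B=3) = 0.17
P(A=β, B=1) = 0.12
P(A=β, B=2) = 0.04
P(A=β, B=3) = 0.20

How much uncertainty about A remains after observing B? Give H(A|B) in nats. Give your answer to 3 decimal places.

Marginals: p(A) = (0.6400, 0.3600), p(B) = (0.3300, 0.3000, 0.3700).
H(A|B) = Σ p(B) · H(A|B=·).
  B=1: p=0.3300, H(A|B=1) = 0.6555
  B=2: p=0.3000, H(A|B=2) = 0.3927
  B=3: p=0.3700, H(A|B=3) = 0.6899
Weighted sum = 0.589 nats.

0.589 nats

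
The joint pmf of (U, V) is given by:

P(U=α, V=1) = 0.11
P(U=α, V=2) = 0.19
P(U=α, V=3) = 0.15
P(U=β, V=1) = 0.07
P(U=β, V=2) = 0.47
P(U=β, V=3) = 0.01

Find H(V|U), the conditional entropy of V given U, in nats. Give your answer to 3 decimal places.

Marginals: p(U) = (0.4500, 0.5500), p(V) = (0.1800, 0.6600, 0.1600).
H(V|U) = Σ p(U) · H(V|U=·).
  U=α: p=0.4500, H(V|U=α) = 1.0746
  U=β: p=0.5500, H(V|U=β) = 0.4695
Weighted sum = 0.742 nats.

0.742 nats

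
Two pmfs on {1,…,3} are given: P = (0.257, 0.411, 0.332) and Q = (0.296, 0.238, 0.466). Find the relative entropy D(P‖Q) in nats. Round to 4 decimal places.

0.0757 nats

D(P‖Q) = Σ p·ln(p/q).
  0.257·ln(0.257/0.296) = -0.03631
  0.411·ln(0.411/0.238) = 0.22454
  0.332·ln(0.332/0.466) = -0.11256
D(P‖Q) = 0.0757 nats.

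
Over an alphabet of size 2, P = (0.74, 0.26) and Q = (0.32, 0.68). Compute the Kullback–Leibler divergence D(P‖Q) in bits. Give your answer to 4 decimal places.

0.5344 bits

D(P‖Q) = Σ p·log₂(p/q).
  0.74·log₂(0.74/0.32) = 0.89500
  0.26·log₂(0.26/0.68) = -0.36063
D(P‖Q) = 0.5344 bits.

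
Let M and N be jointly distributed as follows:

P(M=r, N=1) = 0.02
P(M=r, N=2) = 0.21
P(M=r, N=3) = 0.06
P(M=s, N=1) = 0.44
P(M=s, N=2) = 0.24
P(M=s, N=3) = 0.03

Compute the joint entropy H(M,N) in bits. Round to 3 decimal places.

1.996 bits

H(M,N) = −Σ p(x,y)·log₂ p(x,y) over all 6 cells.
  cell (r,1): −0.02·log₂0.02 = 0.1129
  cell (r,2): −0.21·log₂0.21 = 0.4728
  cell (r,3): −0.06·log₂0.06 = 0.2435
  cell (s,1): −0.44·log₂0.44 = 0.5211
  cell (s,2): −0.24·log₂0.24 = 0.4941
  cell (s,3): −0.03·log₂0.03 = 0.1518
Sum = 1.996 bits.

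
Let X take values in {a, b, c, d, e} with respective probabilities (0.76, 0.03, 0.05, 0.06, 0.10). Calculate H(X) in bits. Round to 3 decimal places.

1.244 bits

H(X) = −Σ p·log₂ p.
  −(0.76)·log₂(0.76) = 0.3009
  −(0.03)·log₂(0.03) = 0.1518
  −(0.05)·log₂(0.05) = 0.2161
  −(0.06)·log₂(0.06) = 0.2435
  −(0.10)·log₂(0.10) = 0.3322
Sum: 0.3009 + 0.1518 + 0.2161 + 0.2435 + 0.3322 = 1.244 bits.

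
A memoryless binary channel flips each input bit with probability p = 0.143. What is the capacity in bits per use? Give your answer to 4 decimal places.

0.4080 bits

Binary symmetric channel: C = 1 − h₂(ε) where h₂ is the binary entropy function.
h₂(0.143) = −0.143·log₂0.143 − 0.857·log₂0.857 = 0.5920.
C = 1 − 0.5920 = 0.4080 bits per channel use.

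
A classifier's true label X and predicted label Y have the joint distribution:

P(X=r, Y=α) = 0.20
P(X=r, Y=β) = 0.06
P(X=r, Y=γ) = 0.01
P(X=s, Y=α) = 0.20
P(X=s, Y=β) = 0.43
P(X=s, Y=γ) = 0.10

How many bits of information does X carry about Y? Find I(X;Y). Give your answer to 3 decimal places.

Marginals: p(X) = (0.2700, 0.7300), p(Y) = (0.4000, 0.4900, 0.1100).
I(X;Y) = H(X) + H(Y) − H(X,Y).
H(X) = 0.8415, H(Y) = 1.3833, H(X,Y) = 2.0945.
I(X;Y) = 0.8415 + 1.3833 − 2.0945 = 0.130 bits.

0.130 bits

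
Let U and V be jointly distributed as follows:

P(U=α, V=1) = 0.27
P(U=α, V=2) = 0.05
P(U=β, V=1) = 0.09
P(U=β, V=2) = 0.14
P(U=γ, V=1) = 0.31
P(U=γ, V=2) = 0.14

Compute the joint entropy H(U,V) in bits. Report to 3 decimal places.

H(U,V) = −Σ p(x,y)·log₂ p(x,y) over all 6 cells.
  cell (α,1): −0.27·log₂0.27 = 0.5100
  cell (α,2): −0.05·log₂0.05 = 0.2161
  cell (β,1): −0.09·log₂0.09 = 0.3127
  cell (β,2): −0.14·log₂0.14 = 0.3971
  cell (γ,1): −0.31·log₂0.31 = 0.5238
  cell (γ,2): −0.14·log₂0.14 = 0.3971
Sum = 2.357 bits.

2.357 bits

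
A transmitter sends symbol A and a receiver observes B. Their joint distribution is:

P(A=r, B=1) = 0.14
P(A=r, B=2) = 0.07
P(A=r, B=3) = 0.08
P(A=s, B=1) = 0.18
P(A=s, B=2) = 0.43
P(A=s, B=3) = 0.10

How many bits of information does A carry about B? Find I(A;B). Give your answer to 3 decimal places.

Marginals: p(A) = (0.2900, 0.7100), p(B) = (0.3200, 0.5000, 0.1800).
I(A;B) = Σ p(x,y)·log₂[p(x,y)/(p(x)p(y))].
  (r,1): 0.14·log₂(1.5086) = 0.0831
  (r,2): 0.07·log₂(0.4828) = -0.0735
  (r,3): 0.08·log₂(1.5326) = 0.0493
  (s,1): 0.18·log₂(0.7923) = -0.0605
  (s,2): 0.43·log₂(1.2113) = 0.1189
  (s,3): 0.10·log₂(0.7825) = -0.0354
Sum = 0.082 bits.

0.082 bits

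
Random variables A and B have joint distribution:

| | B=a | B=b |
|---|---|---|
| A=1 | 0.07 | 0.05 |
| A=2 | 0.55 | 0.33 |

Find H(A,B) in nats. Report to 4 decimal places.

H(A,B) = −Σ p(x,y)·ln p(x,y) over all 4 cells.
  cell (1,a): −0.07·ln0.07 = 0.18615
  cell (1,b): −0.05·ln0.05 = 0.14979
  cell (2,a): −0.55·ln0.55 = 0.32881
  cell (2,b): −0.33·ln0.33 = 0.36586
Sum = 1.0306 nats.

1.0306 nats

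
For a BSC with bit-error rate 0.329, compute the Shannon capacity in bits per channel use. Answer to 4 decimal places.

Binary symmetric channel: C = 1 − h₂(ε) where h₂ is the binary entropy function.
h₂(0.329) = −0.329·log₂0.329 − 0.671·log₂0.671 = 0.9139.
C = 1 − 0.9139 = 0.0861 bits per channel use.

0.0861 bits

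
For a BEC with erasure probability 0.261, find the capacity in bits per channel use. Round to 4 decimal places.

Binary erasure channel: capacity C = 1 − ε.
C = 1 − 0.261 = 0.7390 bits per channel use.

0.7390 bits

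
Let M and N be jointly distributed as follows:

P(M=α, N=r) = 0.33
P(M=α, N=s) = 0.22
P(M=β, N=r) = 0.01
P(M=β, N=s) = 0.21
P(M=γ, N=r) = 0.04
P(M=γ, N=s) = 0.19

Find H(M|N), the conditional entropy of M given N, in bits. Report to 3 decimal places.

1.231 bits

Chain rule: H(M|N) = H(M,N) − H(N).
Marginals: p(M) = (0.5500, 0.2200, 0.2300), p(N) = (0.3800, 0.6200).
H(M,N) = 2.1886 bits; H(N) = 0.9580 bits.
H(M|N) = 2.1886 − 0.9580 = 1.231 bits.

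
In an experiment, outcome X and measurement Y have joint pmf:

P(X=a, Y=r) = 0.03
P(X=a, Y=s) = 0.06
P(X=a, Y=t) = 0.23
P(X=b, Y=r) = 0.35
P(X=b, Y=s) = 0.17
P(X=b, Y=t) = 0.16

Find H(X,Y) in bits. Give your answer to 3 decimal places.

2.271 bits

H(X,Y) = −Σ p(x,y)·log₂ p(x,y) over all 6 cells.
  cell (a,r): −0.03·log₂0.03 = 0.1518
  cell (a,s): −0.06·log₂0.06 = 0.2435
  cell (a,t): −0.23·log₂0.23 = 0.4877
  cell (b,r): −0.35·log₂0.35 = 0.5301
  cell (b,s): −0.17·log₂0.17 = 0.4346
  cell (b,t): −0.16·log₂0.16 = 0.4230
Sum = 2.271 bits.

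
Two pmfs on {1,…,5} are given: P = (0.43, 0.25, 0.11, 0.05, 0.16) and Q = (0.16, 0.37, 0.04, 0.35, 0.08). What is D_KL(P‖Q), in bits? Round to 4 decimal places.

D(P‖Q) = Σ p·log₂(p/q).
  0.43·log₂(0.43/0.16) = 0.61329
  0.25·log₂(0.25/0.37) = -0.14140
  0.11·log₂(0.11/0.04) = 0.16054
  0.05·log₂(0.05/0.35) = -0.14037
  0.16·log₂(0.16/0.08) = 0.16000
D(P‖Q) = 0.6521 bits.

0.6521 bits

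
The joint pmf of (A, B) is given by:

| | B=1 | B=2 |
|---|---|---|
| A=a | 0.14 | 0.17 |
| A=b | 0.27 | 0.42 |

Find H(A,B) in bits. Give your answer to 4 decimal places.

H(A,B) = −Σ p(x,y)·log₂ p(x,y) over all 4 cells.
  cell (a,1): −0.14·log₂0.14 = 0.39711
  cell (a,2): −0.17·log₂0.17 = 0.43459
  cell (b,1): −0.27·log₂0.27 = 0.51002
  cell (b,2): −0.42·log₂0.42 = 0.52565
Sum = 1.8674 bits.

1.8674 bits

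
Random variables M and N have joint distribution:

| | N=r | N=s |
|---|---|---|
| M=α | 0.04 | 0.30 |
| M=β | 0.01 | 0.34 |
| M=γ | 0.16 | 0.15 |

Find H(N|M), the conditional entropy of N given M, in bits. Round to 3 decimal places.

0.553 bits

Chain rule: H(N|M) = H(M,N) − H(M).
Marginals: p(M) = (0.3400, 0.3500, 0.3100), p(N) = (0.2100, 0.7900).
H(M,N) = 2.1360 bits; H(M) = 1.5831 bits.
H(N|M) = 2.1360 − 1.5831 = 0.553 bits.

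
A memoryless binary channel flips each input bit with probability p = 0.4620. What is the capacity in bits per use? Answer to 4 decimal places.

Binary symmetric channel: C = 1 − h₂(ε) where h₂ is the binary entropy function.
h₂(0.4620) = −0.4620·log₂0.4620 − 0.5380·log₂0.5380 = 0.9958.
C = 1 − 0.9958 = 0.0042 bits per channel use.

0.0042 bits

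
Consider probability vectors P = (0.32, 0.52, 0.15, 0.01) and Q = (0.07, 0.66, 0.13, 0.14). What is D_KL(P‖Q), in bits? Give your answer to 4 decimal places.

0.5157 bits

D(P‖Q) = Σ p·log₂(p/q).
  0.32·log₂(0.32/0.07) = 0.70165
  0.52·log₂(0.52/0.66) = -0.17886
  0.15·log₂(0.15/0.13) = 0.03097
  0.01·log₂(0.01/0.14) = -0.03807
D(P‖Q) = 0.5157 bits.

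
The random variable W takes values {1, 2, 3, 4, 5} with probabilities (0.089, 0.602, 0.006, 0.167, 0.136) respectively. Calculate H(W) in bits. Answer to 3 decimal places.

1.618 bits

H(W) = −Σ p·log₂ p.
  −(0.089)·log₂(0.089) = 0.3106
  −(0.602)·log₂(0.602) = 0.4408
  −(0.006)·log₂(0.006) = 0.0443
  −(0.167)·log₂(0.167) = 0.4312
  −(0.136)·log₂(0.136) = 0.3915
Sum: 0.3106 + 0.4408 + 0.0443 + 0.4312 + 0.3915 = 1.618 bits.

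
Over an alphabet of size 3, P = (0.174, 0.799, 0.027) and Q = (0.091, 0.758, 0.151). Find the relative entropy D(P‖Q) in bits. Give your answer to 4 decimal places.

D(P‖Q) = Σ p·log₂(p/q).
  0.174·log₂(0.174/0.091) = 0.16272
  0.799·log₂(0.799/0.758) = 0.06072
  0.027·log₂(0.027/0.151) = -0.06705
D(P‖Q) = 0.1564 bits.

0.1564 bits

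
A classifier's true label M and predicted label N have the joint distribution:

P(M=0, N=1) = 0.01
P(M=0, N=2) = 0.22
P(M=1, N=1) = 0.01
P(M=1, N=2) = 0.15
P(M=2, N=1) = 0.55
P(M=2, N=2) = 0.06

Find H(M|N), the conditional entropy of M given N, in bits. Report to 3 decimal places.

Chain rule: H(M|N) = H(M,N) − H(N).
Marginals: p(M) = (0.2300, 0.1600, 0.6100), p(N) = (0.5700, 0.4300).
H(M,N) = 1.7419 bits; H(N) = 0.9858 bits.
H(M|N) = 1.7419 − 0.9858 = 0.756 bits.

0.756 bits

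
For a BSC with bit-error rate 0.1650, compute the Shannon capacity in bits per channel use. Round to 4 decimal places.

0.3539 bits

Binary symmetric channel: C = 1 − h₂(ε) where h₂ is the binary entropy function.
h₂(0.1650) = −0.1650·log₂0.1650 − 0.8350·log₂0.8350 = 0.6461.
C = 1 − 0.6461 = 0.3539 bits per channel use.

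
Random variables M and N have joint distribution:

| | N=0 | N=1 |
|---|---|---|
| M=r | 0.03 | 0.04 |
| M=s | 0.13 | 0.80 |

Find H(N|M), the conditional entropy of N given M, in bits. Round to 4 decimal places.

Chain rule: H(N|M) = H(M,N) − H(M).
Marginals: p(M) = (0.0700, 0.9300), p(N) = (0.1600, 0.8400).
H(M,N) = 0.9777 bits; H(M) = 0.3659 bits.
H(N|M) = 0.9777 − 0.3659 = 0.6118 bits.

0.6118 bits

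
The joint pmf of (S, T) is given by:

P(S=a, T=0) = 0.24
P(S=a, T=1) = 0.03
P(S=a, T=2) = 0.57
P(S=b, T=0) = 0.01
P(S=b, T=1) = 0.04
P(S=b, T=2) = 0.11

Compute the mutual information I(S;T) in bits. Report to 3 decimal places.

0.071 bits

Marginals: p(S) = (0.8400, 0.1600), p(T) = (0.2500, 0.0700, 0.6800).
I(S;T) = H(S) + H(T) − H(S,T).
H(S) = 0.6343, H(T) = 1.1469, H(S,T) = 1.7106.
I(S;T) = 0.6343 + 1.1469 − 1.7106 = 0.071 bits.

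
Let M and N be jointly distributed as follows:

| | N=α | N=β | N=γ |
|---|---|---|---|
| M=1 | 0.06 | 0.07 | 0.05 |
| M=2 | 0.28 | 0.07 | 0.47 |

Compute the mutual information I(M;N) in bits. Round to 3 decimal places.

Marginals: p(M) = (0.1800, 0.8200), p(N) = (0.3400, 0.1400, 0.5200).
I(M;N) = H(M) + H(N) − H(M,N).
H(M) = 0.6801, H(N) = 1.4169, H(M,N) = 2.0229.
I(M;N) = 0.6801 + 1.4169 − 2.0229 = 0.074 bits.

0.074 bits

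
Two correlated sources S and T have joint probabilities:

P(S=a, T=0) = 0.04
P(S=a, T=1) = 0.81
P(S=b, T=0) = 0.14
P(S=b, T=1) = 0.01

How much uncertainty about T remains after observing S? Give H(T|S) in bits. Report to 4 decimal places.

Chain rule: H(T|S) = H(S,T) − H(S).
Marginals: p(S) = (0.8500, 0.1500), p(T) = (0.1800, 0.8200).
H(S,T) = 0.8955 bits; H(S) = 0.6098 bits.
H(T|S) = 0.8955 − 0.6098 = 0.2857 bits.

0.2857 bits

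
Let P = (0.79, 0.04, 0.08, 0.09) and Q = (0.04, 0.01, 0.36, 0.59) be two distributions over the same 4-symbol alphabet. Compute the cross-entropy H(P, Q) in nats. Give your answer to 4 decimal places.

H(P,Q) = −Σ p·ln q.
  −0.79·ln(0.04) = 2.54291
  −0.04·ln(0.01) = 0.18421
  −0.08·ln(0.36) = 0.08173
  −0.09·ln(0.59) = 0.04749
H(P,Q) = 2.8563 nats.

2.8563 nats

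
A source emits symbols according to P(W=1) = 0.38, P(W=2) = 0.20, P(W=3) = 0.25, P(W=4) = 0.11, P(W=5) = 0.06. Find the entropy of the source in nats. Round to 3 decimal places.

1.448 nats

H(W) = −Σ p·ln p.
  −(0.38)·ln(0.38) = 0.3677
  −(0.20)·ln(0.20) = 0.3219
  −(0.25)·ln(0.25) = 0.3466
  −(0.11)·ln(0.11) = 0.2428
  −(0.06)·ln(0.06) = 0.1688
Sum: 0.3677 + 0.3219 + 0.3466 + 0.2428 + 0.1688 = 1.448 nats.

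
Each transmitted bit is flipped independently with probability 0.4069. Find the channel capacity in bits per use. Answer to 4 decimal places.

Binary symmetric channel: C = 1 − h₂(ε) where h₂ is the binary entropy function.
h₂(0.4069) = −0.4069·log₂0.4069 − 0.5931·log₂0.5931 = 0.9748.
C = 1 − 0.9748 = 0.0252 bits per channel use.

0.0252 bits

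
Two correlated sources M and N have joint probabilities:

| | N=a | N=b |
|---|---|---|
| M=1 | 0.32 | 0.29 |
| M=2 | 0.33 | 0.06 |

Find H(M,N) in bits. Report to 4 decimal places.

1.8153 bits

H(M,N) = −Σ p(x,y)·log₂ p(x,y) over all 4 cells.
  cell (1,a): −0.32·log₂0.32 = 0.52603
  cell (1,b): −0.29·log₂0.29 = 0.51790
  cell (2,a): −0.33·log₂0.33 = 0.52782
  cell (2,b): −0.06·log₂0.06 = 0.24353
Sum = 1.8153 bits.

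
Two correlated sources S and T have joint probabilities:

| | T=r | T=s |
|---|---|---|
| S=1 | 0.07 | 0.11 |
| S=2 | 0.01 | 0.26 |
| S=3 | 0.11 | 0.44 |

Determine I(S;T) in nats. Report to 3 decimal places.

0.048 nats

Marginals: p(S) = (0.1800, 0.2700, 0.5500), p(T) = (0.1900, 0.8100).
I(S;T) = Σ p(x,y)·ln[p(x,y)/(p(x)p(y))].
  (1,r): 0.07·ln(2.0468) = 0.0501
  (1,s): 0.11·ln(0.7545) = -0.0310
  (2,r): 0.01·ln(0.1949) = -0.0164
  (2,s): 0.26·ln(1.1888) = 0.0450
  (3,r): 0.11·ln(1.0526) = 0.0056
  (3,s): 0.44·ln(0.9877) = -0.0055
Sum = 0.048 nats.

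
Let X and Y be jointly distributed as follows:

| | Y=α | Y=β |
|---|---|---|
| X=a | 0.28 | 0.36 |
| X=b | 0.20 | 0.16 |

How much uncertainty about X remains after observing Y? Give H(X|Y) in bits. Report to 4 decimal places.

Chain rule: H(X|Y) = H(X,Y) − H(Y).
Marginals: p(X) = (0.6400, 0.3600), p(Y) = (0.4800, 0.5200).
H(X,Y) = 1.9322 bits; H(Y) = 0.9988 bits.
H(X|Y) = 1.9322 − 0.9988 = 0.9334 bits.

0.9334 bits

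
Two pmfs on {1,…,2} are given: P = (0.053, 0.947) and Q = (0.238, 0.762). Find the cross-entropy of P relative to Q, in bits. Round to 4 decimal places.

H(P,Q) = −Σ p·log₂ q.
  −0.053·log₂(0.238) = 0.10976
  −0.947·log₂(0.762) = 0.37135
H(P,Q) = 0.4811 bits.

0.4811 bits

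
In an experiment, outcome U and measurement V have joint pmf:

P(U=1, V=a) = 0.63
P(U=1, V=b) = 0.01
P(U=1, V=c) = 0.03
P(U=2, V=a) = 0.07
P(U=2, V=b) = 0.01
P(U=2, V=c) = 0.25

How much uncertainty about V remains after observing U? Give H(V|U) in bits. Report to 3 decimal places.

Chain rule: H(V|U) = H(U,V) − H(U).
Marginals: p(U) = (0.6700, 0.3300), p(V) = (0.7000, 0.0200, 0.2800).
H(U,V) = 1.4731 bits; H(U) = 0.9149 bits.
H(V|U) = 1.4731 − 0.9149 = 0.558 bits.

0.558 bits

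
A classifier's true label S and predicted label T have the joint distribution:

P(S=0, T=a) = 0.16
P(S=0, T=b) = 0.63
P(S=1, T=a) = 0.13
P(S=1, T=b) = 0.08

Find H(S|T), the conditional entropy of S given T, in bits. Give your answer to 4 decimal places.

0.6484 bits

Marginals: p(S) = (0.7900, 0.2100), p(T) = (0.2900, 0.7100).
H(S|T) = Σ p(T) · H(S|T=·).
  T=a: p=0.2900, H(S|T=a) = 0.9923
  T=b: p=0.7100, H(S|T=b) = 0.5079
Weighted sum = 0.6484 bits.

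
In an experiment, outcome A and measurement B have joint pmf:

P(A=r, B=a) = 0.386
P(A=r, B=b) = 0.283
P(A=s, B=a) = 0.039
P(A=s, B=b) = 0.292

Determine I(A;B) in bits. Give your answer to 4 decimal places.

0.1531 bits

Marginals: p(A) = (0.6690, 0.3310), p(B) = (0.4250, 0.5750).
I(A;B) = Σ p(x,y)·log₂[p(x,y)/(p(x)p(y))].
  (r,a): 0.386·log₂(1.3576) = 0.17025
  (r,b): 0.283·log₂(0.7357) = -0.12532
  (s,a): 0.039·log₂(0.2772) = -0.07218
  (s,b): 0.292·log₂(1.5342) = 0.18031
Sum = 0.1531 bits.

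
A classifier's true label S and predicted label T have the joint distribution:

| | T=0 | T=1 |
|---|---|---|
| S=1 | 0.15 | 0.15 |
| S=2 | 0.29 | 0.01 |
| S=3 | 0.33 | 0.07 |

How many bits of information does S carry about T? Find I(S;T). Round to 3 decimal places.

Marginals: p(S) = (0.3000, 0.3000, 0.4000), p(T) = (0.7700, 0.2300).
I(S;T) = H(S) + H(T) − H(S,T).
H(S) = 1.5710, H(T) = 0.7780, H(S,T) = 2.2018.
I(S;T) = 1.5710 + 0.7780 − 2.2018 = 0.147 bits.

0.147 bits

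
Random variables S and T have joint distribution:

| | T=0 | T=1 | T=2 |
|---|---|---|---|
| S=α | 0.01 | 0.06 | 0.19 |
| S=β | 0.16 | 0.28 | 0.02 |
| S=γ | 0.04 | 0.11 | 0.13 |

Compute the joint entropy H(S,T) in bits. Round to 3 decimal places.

H(S,T) = −Σ p(x,y)·log₂ p(x,y) over all 9 cells.
  cell (α,0): −0.01·log₂0.01 = 0.0664
  cell (α,1): −0.06·log₂0.06 = 0.2435
  cell (α,2): −0.19·log₂0.19 = 0.4552
  cell (β,0): −0.16·log₂0.16 = 0.4230
  cell (β,1): −0.28·log₂0.28 = 0.5142
  cell (β,2): −0.02·log₂0.02 = 0.1129
  cell (γ,0): −0.04·log₂0.04 = 0.1858
  cell (γ,1): −0.11·log₂0.11 = 0.3503
  cell (γ,2): −0.13·log₂0.13 = 0.3826
Sum = 2.734 bits.

2.734 bits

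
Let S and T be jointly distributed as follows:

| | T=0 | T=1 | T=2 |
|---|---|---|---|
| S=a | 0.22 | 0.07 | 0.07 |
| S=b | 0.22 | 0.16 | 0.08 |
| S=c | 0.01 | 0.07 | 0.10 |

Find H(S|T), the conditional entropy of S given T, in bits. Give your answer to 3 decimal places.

1.340 bits

Marginals: p(S) = (0.3600, 0.4600, 0.1800), p(T) = (0.4500, 0.3000, 0.2500).
H(S|T) = Σ p(T) · H(S|T=·).
  T=0: p=0.4500, H(S|T=0) = 1.1315
  T=1: p=0.3000, H(S|T=1) = 1.4635
  T=2: p=0.2500, H(S|T=2) = 1.5690
Weighted sum = 1.340 bits.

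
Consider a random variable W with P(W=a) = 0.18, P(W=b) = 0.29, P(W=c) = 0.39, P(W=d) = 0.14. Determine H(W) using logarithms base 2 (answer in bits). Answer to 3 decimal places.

H(W) = −Σ p·log₂ p.
  −(0.18)·log₂(0.18) = 0.4453
  −(0.29)·log₂(0.29) = 0.5179
  −(0.39)·log₂(0.39) = 0.5298
  −(0.14)·log₂(0.14) = 0.3971
Sum: 0.4453 + 0.5179 + 0.5298 + 0.3971 = 1.890 bits.

1.890 bits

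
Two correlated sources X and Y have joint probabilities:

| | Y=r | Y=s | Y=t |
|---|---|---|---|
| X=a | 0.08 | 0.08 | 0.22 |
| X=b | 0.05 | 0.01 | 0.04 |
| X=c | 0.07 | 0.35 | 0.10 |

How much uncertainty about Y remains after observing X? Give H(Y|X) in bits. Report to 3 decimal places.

1.310 bits

Marginals: p(X) = (0.3800, 0.1000, 0.5200), p(Y) = (0.2000, 0.4400, 0.3600).
H(Y|X) = Σ p(X) · H(Y|X=·).
  X=a: p=0.3800, H(Y|X=a) = 1.4030
  X=b: p=0.1000, H(Y|X=b) = 1.3610
  X=c: p=0.5200, H(Y|X=c) = 1.2313
Weighted sum = 1.310 bits.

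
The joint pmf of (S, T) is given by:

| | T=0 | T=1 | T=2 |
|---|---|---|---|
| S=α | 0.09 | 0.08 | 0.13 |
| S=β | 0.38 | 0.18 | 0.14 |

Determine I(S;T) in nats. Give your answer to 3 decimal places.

0.034 nats

Marginals: p(S) = (0.3000, 0.7000), p(T) = (0.4700, 0.2600, 0.2700).
I(S;T) = Σ p(x,y)·ln[p(x,y)/(p(x)p(y))].
  (α,0): 0.09·ln(0.6383) = -0.0404
  (α,1): 0.08·ln(1.0256) = 0.0020
  (α,2): 0.13·ln(1.6049) = 0.0615
  (β,0): 0.38·ln(1.1550) = 0.0548
  (β,1): 0.18·ln(0.9890) = -0.0020
  (β,2): 0.14·ln(0.7407) = -0.0420
Sum = 0.034 nats.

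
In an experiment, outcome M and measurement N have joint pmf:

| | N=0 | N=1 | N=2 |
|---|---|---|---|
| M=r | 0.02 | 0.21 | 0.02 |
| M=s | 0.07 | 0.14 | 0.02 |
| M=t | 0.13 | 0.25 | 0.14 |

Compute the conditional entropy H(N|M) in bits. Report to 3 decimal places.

1.279 bits

Chain rule: H(N|M) = H(M,N) − H(M).
Marginals: p(M) = (0.2500, 0.2300, 0.5200), p(N) = (0.2200, 0.6000, 0.1800).
H(M,N) = 2.7569 bits; H(M) = 1.4782 bits.
H(N|M) = 2.7569 − 1.4782 = 1.279 bits.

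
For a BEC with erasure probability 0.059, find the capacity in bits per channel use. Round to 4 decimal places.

Binary erasure channel: capacity C = 1 − ε.
C = 1 − 0.059 = 0.9410 bits per channel use.

0.9410 bits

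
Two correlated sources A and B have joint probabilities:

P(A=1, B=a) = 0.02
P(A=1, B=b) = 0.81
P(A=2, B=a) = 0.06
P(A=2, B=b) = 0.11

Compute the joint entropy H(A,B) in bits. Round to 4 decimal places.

H(A,B) = −Σ p(x,y)·log₂ p(x,y) over all 4 cells.
  cell (1,a): −0.02·log₂0.02 = 0.11288
  cell (1,b): −0.81·log₂0.81 = 0.24625
  cell (2,a): −0.06·log₂0.06 = 0.24353
  cell (2,b): −0.11·log₂0.11 = 0.35029
Sum = 0.9529 bits.

0.9529 bits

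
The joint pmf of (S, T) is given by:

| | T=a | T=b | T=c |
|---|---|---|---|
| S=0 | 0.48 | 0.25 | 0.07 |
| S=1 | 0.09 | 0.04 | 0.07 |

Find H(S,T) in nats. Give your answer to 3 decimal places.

H(S,T) = −Σ p(x,y)·ln p(x,y) over all 6 cells.
  cell (0,a): −0.48·ln0.48 = 0.3523
  cell (0,b): −0.25·ln0.25 = 0.3466
  cell (0,c): −0.07·ln0.07 = 0.1861
  cell (1,a): −0.09·ln0.09 = 0.2167
  cell (1,b): −0.04·ln0.04 = 0.1288
  cell (1,c): −0.07·ln0.07 = 0.1861
Sum = 1.417 nats.

1.417 nats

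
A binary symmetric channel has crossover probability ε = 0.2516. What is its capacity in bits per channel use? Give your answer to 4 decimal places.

0.1862 bits

Binary symmetric channel: C = 1 − h₂(ε) where h₂ is the binary entropy function.
h₂(0.2516) = −0.2516·log₂0.2516 − 0.7484·log₂0.7484 = 0.8138.
C = 1 − 0.8138 = 0.1862 bits per channel use.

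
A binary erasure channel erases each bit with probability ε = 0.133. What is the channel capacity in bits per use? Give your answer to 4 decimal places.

0.8670 bits

Binary erasure channel: capacity C = 1 − ε.
C = 1 − 0.133 = 0.8670 bits per channel use.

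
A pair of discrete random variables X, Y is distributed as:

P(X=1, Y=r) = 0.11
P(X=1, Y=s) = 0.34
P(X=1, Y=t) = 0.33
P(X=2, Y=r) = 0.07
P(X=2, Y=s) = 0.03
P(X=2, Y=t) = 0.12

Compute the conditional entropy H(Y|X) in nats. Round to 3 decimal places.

0.994 nats

Marginals: p(X) = (0.7800, 0.2200), p(Y) = (0.1800, 0.3700, 0.4500).
H(Y|X) = Σ p(X) · H(Y|X=·).
  X=1: p=0.7800, H(Y|X=1) = 1.0021
  X=2: p=0.2200, H(Y|X=2) = 0.9667
Weighted sum = 0.994 nats.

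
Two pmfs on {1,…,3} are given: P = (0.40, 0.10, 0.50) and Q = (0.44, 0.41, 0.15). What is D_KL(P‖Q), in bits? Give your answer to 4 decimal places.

D(P‖Q) = Σ p·log₂(p/q).
  0.40·log₂(0.40/0.44) = -0.05500
  0.10·log₂(0.10/0.41) = -0.20356
  0.50·log₂(0.50/0.15) = 0.86848
D(P‖Q) = 0.6099 bits.

0.6099 bits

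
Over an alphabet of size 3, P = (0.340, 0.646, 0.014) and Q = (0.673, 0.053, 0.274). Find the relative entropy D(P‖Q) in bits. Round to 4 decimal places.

1.9354 bits

D(P‖Q) = Σ p·log₂(p/q).
  0.340·log₂(0.340/0.673) = -0.33492
  0.646·log₂(0.646/0.053) = 2.33043
  0.014·log₂(0.014/0.274) = -0.06007
D(P‖Q) = 1.9354 bits.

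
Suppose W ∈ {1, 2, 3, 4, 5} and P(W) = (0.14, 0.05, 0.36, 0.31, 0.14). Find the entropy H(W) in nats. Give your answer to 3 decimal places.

H(W) = −Σ p·ln p.
  −(0.14)·ln(0.14) = 0.2753
  −(0.05)·ln(0.05) = 0.1498
  −(0.36)·ln(0.36) = 0.3678
  −(0.31)·ln(0.31) = 0.3631
  −(0.14)·ln(0.14) = 0.2753
Sum: 0.2753 + 0.1498 + 0.3678 + 0.3631 + 0.2753 = 1.431 nats.

1.431 nats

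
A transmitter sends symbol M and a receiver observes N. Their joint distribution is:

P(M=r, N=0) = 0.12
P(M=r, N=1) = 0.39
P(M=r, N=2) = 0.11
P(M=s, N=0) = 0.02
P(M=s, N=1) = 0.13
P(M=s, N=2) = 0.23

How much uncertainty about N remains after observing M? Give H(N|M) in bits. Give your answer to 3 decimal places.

Chain rule: H(N|M) = H(M,N) − H(M).
Marginals: p(M) = (0.6200, 0.3800), p(N) = (0.1400, 0.5200, 0.3400).
H(M,N) = 2.2303 bits; H(M) = 0.9580 bits.
H(N|M) = 2.2303 − 0.9580 = 1.272 bits.

1.272 bits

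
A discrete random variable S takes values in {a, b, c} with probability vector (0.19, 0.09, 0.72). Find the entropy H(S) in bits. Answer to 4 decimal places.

1.1091 bits

H(S) = −Σ p·log₂ p.
  −(0.19)·log₂(0.19) = 0.45523
  −(0.09)·log₂(0.09) = 0.31265
  −(0.72)·log₂(0.72) = 0.34123
Sum: 0.45523 + 0.31265 + 0.34123 = 1.1091 bits.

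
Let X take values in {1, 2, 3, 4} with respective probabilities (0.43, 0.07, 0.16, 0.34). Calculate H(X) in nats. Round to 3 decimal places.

1.209 nats

H(X) = −Σ p·ln p.
  −(0.43)·ln(0.43) = 0.3629
  −(0.07)·ln(0.07) = 0.1861
  −(0.16)·ln(0.16) = 0.2932
  −(0.34)·ln(0.34) = 0.3668
Sum: 0.3629 + 0.1861 + 0.2932 + 0.3668 = 1.209 nats.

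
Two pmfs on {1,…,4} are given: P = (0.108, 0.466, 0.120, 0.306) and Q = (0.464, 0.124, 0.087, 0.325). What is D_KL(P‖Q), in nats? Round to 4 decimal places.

0.4797 nats

D(P‖Q) = Σ p·ln(p/q).
  0.108·ln(0.108/0.464) = -0.15744
  0.466·ln(0.466/0.124) = 0.61694
  0.120·ln(0.120/0.087) = 0.03859
  0.306·ln(0.306/0.325) = -0.01843
D(P‖Q) = 0.4797 nats.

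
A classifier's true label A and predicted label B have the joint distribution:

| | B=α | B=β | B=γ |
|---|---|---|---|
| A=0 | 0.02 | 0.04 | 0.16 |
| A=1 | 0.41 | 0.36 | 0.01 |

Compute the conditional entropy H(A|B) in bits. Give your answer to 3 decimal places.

0.359 bits

Marginals: p(A) = (0.2200, 0.7800), p(B) = (0.4300, 0.4000, 0.1700).
H(A|B) = Σ p(B) · H(A|B=·).
  B=α: p=0.4300, H(A|B=α) = 0.2714
  B=β: p=0.4000, H(A|B=β) = 0.4690
  B=γ: p=0.1700, H(A|B=γ) = 0.3228
Weighted sum = 0.359 bits.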